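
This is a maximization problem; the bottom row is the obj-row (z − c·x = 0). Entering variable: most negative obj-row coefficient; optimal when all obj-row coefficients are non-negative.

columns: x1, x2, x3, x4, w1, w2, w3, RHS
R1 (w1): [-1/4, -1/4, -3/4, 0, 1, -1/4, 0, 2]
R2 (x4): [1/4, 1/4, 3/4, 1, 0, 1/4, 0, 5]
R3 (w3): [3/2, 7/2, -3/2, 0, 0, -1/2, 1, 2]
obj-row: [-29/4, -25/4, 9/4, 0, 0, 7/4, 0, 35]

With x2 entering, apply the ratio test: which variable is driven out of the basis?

w3

Column x2 entries and ratios — w1: -1/4 ≤ 0, skip; x4: 5/(1/4) = 20; w3: 2/(7/2) = 4/7.
Smallest ratio is 4/7 in the row of w3, so w3 leaves.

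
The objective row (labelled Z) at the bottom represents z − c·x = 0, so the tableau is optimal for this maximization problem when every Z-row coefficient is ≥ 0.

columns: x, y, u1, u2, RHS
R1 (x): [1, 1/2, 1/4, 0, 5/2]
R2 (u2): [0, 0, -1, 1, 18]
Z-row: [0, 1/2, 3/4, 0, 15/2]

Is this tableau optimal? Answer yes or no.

yes

Every Z-row coefficient is ≥ 0, so the tableau is optimal.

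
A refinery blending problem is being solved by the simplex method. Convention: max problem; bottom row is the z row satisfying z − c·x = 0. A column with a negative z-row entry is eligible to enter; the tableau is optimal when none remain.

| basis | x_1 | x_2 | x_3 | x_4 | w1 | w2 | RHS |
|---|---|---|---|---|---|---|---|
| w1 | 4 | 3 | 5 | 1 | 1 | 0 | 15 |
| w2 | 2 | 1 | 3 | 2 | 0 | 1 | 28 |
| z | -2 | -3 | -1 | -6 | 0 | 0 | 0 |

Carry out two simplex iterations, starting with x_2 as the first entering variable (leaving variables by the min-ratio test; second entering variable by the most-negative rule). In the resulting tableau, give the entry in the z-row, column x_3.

8

Ratio test on column x_2 — row 1: 15/3 = 5; row 2: 28/1 = 28. Minimum is 5 at row 1 (w1 leaves); pivot element 3.
Divide row 1 by 3; eliminate column x_2 from the other rows.
Second iteration: most negative z-row entry is -5 in column x_4, so x_4 enters.
Ratio test on column x_4 — row 1: 5/(1/3) = 15; row 2: 23/(5/3) = 69/5. Minimum is 69/5 at row 2 (w2 leaves); pivot element 5/3.
Divide row 2 by 5/3; eliminate column x_4 from the other rows.
After both pivots, the entry at the z-row, column x_3 is 8.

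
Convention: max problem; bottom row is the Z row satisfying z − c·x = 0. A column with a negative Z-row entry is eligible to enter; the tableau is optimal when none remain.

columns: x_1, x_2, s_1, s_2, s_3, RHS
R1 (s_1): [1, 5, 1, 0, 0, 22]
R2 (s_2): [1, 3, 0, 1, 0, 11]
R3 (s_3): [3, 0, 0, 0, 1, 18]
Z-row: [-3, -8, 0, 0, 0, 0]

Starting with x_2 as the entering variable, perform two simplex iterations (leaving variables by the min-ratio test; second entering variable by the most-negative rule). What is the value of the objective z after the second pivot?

Ratio test on column x_2 — row 1: 22/5 = 22/5; row 2: 11/3 = 11/3; row 3: entry 0 ≤ 0. Minimum is 11/3 at row 2 (s_2 leaves); pivot element 3.
Pivot on row 2; the Z-row RHS becomes 0 − (-8)·(11/3) = 88/3.
Next entering variable (most negative Z-row entry -1/3): x_1.
Ratio test on column x_1 — row 1: entry -2/3 ≤ 0; row 2: (11/3)/(1/3) = 11; row 3: 18/3 = 6. Minimum is 6 at row 3 (s_3 leaves); pivot element 3.
After the second pivot the Z-row RHS is 88/3 − (-1/3)·6 = 94/3.

94/3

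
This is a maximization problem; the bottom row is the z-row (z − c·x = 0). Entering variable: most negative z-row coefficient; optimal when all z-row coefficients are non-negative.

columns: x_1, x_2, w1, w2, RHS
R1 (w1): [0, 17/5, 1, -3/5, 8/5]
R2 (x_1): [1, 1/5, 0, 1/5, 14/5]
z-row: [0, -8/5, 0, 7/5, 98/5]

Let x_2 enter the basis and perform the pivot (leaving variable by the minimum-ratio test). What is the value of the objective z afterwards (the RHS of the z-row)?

346/17

Ratio test on column x_2 — row 1: (8/5)/(17/5) = 8/17; row 2: (14/5)/(1/5) = 14. Minimum is 8/17 at row 1 (w1 leaves); pivot element 17/5.
Pivot on row 1; the z-row RHS becomes 98/5 − (-8/5)·(8/17) = 346/17.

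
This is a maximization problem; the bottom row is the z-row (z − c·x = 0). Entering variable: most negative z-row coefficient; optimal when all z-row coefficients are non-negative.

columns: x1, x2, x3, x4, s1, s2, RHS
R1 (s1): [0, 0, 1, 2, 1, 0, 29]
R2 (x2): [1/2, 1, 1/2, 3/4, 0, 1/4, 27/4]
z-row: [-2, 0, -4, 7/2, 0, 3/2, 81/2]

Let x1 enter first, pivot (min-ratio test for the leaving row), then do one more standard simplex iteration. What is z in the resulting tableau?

189/2

Ratio test on column x1 — row 1: entry 0 ≤ 0; row 2: (27/4)/(1/2) = 27/2. Minimum is 27/2 at row 2 (x2 leaves); pivot element 1/2.
Pivot on row 2; the z-row RHS becomes 81/2 − (-2)·(27/2) = 135/2.
Next entering variable (most negative z-row entry -2): x3.
Ratio test on column x3 — row 1: 29/1 = 29; row 2: (27/2)/1 = 27/2. Minimum is 27/2 at row 2 (x1 leaves); pivot element 1.
After the second pivot the z-row RHS is 135/2 − (-2)·(27/2) = 189/2.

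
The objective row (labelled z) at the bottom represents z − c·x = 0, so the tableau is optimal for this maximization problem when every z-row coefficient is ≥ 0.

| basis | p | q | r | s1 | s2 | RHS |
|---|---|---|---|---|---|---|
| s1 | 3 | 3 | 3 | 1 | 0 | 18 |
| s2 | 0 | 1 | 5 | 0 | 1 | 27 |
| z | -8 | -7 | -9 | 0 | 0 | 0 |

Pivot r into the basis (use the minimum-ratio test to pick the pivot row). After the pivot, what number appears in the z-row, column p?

Ratio test on column r — row 1: 18/3 = 6; row 2: 27/5 = 27/5. Minimum is 27/5 at row 2 (s2 leaves); pivot element 5.
Divide row 2 by 5; eliminate column r from the other rows.
z-row update in column p: -8 − (-9)·0 = -8.

-8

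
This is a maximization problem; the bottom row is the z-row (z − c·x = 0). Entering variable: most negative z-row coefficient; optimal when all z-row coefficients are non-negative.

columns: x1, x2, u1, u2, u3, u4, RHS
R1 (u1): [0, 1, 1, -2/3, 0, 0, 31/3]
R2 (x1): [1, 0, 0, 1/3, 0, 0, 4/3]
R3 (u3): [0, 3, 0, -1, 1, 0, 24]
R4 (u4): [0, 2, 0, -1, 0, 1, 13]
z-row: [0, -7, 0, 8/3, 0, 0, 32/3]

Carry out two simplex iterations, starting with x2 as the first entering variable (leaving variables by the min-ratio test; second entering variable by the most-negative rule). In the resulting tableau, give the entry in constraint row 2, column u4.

Ratio test on column x2 — row 1: (31/3)/1 = 31/3; row 2: entry 0 ≤ 0; row 3: 24/3 = 8; row 4: 13/2 = 13/2. Minimum is 13/2 at row 4 (u4 leaves); pivot element 2.
Divide row 4 by 2; eliminate column x2 from the other rows.
Second iteration: most negative z-row entry is -5/6 in column u2, so u2 enters.
Ratio test on column u2 — row 1: entry -1/6 ≤ 0; row 2: (4/3)/(1/3) = 4; row 3: (9/2)/(1/2) = 9; row 4: entry -1/2 ≤ 0. Minimum is 4 at row 2 (x1 leaves); pivot element 1/3.
Divide row 2 by 1/3; eliminate column u2 from the other rows.
After both pivots, the entry at constraint row 2, column u4 is 0.

0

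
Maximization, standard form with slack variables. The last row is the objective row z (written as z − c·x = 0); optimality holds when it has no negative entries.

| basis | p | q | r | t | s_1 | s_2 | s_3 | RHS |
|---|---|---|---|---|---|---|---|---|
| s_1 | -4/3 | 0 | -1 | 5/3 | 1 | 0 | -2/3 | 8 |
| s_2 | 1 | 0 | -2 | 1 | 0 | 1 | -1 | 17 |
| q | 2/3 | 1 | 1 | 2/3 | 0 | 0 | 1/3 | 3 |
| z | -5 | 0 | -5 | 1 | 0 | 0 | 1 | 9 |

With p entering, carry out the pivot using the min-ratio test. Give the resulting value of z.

63/2

Ratio test on column p — row 1: entry -4/3 ≤ 0; row 2: 17/1 = 17; row 3: 3/(2/3) = 9/2. Minimum is 9/2 at row 3 (q leaves); pivot element 2/3.
Pivot on row 3; the z-row RHS becomes 9 − (-5)·(9/2) = 63/2.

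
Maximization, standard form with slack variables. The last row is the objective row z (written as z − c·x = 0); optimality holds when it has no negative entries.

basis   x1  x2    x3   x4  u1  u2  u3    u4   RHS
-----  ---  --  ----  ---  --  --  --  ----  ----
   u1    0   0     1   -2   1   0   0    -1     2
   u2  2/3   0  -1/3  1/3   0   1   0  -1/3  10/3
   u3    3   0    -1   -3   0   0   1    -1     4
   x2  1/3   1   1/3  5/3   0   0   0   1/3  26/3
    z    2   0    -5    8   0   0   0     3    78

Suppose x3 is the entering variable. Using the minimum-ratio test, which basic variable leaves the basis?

Column x3 entries and ratios — u1: 2/1 = 2; u2: -1/3 ≤ 0, skip; u3: -1 ≤ 0, skip; x2: (26/3)/(1/3) = 26.
Smallest ratio is 2 in the row of u1, so u1 leaves.

u1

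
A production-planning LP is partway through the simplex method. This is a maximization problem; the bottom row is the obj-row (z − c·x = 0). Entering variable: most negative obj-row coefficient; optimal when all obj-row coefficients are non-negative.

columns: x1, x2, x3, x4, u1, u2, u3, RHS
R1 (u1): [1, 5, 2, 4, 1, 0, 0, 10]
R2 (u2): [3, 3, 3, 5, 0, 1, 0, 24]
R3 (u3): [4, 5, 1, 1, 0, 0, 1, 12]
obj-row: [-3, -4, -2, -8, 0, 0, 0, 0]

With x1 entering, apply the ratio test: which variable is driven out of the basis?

Column x1 entries and ratios — u1: 10/1 = 10; u2: 24/3 = 8; u3: 12/4 = 3.
Smallest ratio is 3 in the row of u3, so u3 leaves.

u3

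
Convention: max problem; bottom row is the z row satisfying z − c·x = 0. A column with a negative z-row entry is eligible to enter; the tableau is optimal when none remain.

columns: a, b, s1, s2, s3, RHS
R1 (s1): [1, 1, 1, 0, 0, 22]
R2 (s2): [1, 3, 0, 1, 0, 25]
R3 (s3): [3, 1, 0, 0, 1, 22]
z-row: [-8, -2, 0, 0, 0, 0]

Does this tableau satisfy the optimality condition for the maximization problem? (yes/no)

no

The z-row has a negative entry -8 in column a, so it is not optimal.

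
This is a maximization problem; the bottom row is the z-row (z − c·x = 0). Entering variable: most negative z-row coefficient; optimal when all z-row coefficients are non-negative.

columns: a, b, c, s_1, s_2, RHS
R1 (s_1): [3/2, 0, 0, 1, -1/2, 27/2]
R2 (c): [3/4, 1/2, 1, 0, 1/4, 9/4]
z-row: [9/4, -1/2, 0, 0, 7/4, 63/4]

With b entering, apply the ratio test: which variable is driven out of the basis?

Column b entries and ratios — s_1: 0 ≤ 0, skip; c: (9/4)/(1/2) = 9/2.
Smallest ratio is 9/2 in the row of c, so c leaves.

c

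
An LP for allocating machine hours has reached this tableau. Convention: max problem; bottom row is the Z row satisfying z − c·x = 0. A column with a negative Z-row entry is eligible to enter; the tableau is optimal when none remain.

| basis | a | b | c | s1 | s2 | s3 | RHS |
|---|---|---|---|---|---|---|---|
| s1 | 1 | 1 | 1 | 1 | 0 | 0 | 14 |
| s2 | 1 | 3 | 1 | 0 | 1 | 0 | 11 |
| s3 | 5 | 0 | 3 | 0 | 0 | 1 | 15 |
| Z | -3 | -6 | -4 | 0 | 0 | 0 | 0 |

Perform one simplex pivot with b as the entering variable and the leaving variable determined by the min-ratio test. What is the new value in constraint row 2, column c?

Ratio test on column b — row 1: 14/1 = 14; row 2: 11/3 = 11/3; row 3: entry 0 ≤ 0. Minimum is 11/3 at row 2 (s2 leaves); pivot element 3.
Divide row 2 by 3; eliminate column b from the other rows.
In the new row 2, the c entry is the old entry divided by the pivot: 1/3 = 1/3.

1/3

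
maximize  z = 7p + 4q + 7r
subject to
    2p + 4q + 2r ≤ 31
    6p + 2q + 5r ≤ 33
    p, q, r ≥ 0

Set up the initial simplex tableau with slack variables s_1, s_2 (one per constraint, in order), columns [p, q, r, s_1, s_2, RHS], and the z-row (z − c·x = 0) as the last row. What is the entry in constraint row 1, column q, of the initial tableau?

4

Constraint 1 has coefficient 4 on q.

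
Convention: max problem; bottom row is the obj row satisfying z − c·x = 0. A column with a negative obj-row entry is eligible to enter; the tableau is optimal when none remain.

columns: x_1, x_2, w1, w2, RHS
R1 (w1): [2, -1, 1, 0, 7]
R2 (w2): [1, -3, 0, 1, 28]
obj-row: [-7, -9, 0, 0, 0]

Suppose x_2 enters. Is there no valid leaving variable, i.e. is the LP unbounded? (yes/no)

yes

Every constraint-row entry in column x_2 is ≤ 0, so increasing x_2 is unbounded.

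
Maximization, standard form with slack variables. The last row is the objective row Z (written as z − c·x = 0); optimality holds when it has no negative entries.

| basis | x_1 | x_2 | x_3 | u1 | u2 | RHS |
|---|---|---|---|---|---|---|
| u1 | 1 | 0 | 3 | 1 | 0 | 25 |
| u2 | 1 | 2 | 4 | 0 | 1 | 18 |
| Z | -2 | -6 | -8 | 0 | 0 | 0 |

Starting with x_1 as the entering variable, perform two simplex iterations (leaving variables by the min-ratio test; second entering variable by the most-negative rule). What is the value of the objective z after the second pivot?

Ratio test on column x_1 — row 1: 25/1 = 25; row 2: 18/1 = 18. Minimum is 18 at row 2 (u2 leaves); pivot element 1.
Pivot on row 2; the Z-row RHS becomes 0 − (-2)·18 = 36.
Next entering variable (most negative Z-row entry -2): x_2.
Ratio test on column x_2 — row 1: entry -2 ≤ 0; row 2: 18/2 = 9. Minimum is 9 at row 2 (x_1 leaves); pivot element 2.
After the second pivot the Z-row RHS is 36 − (-2)·9 = 54.

54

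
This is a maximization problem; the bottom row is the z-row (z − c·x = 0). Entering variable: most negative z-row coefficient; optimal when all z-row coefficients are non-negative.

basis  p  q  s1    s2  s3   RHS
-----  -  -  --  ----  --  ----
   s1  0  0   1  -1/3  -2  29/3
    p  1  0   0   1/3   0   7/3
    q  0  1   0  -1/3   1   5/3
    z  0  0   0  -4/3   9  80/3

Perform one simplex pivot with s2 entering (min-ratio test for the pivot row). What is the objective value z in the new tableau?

Ratio test on column s2 — row 1: entry -1/3 ≤ 0; row 2: (7/3)/(1/3) = 7; row 3: entry -1/3 ≤ 0. Minimum is 7 at row 2 (p leaves); pivot element 1/3.
Pivot on row 2; the z-row RHS becomes 80/3 − (-4/3)·7 = 36.

36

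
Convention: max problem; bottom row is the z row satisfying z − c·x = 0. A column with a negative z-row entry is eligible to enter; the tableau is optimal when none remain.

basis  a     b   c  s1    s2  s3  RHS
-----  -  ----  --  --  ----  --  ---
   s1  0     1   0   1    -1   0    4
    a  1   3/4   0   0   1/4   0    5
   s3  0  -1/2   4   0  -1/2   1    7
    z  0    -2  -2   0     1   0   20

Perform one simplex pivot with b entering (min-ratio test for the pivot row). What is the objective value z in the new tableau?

Ratio test on column b — row 1: 4/1 = 4; row 2: 5/(3/4) = 20/3; row 3: entry -1/2 ≤ 0. Minimum is 4 at row 1 (s1 leaves); pivot element 1.
Pivot on row 1; the z-row RHS becomes 20 − (-2)·4 = 28.

28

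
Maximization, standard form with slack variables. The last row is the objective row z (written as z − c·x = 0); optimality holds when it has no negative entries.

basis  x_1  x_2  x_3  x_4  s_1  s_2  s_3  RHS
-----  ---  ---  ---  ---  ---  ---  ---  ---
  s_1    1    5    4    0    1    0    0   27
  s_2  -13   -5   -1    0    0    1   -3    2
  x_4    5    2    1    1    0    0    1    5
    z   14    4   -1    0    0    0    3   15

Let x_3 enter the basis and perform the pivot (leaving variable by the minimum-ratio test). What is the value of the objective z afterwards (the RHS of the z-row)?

Ratio test on column x_3 — row 1: 27/4 = 27/4; row 2: entry -1 ≤ 0; row 3: 5/1 = 5. Minimum is 5 at row 3 (x_4 leaves); pivot element 1.
Pivot on row 3; the z-row RHS becomes 15 − (-1)·5 = 20.

20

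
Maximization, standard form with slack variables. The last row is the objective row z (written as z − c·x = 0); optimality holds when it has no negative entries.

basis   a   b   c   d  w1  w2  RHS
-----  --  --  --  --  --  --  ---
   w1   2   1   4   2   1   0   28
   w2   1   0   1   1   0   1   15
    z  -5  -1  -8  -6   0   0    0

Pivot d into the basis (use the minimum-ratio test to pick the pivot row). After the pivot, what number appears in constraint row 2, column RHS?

1

Ratio test on column d — row 1: 28/2 = 14; row 2: 15/1 = 15. Minimum is 14 at row 1 (w1 leaves); pivot element 2.
Divide row 1 by 2; eliminate column d from the other rows.
Row 2 update in column RHS: 15 − 1·14 = 1.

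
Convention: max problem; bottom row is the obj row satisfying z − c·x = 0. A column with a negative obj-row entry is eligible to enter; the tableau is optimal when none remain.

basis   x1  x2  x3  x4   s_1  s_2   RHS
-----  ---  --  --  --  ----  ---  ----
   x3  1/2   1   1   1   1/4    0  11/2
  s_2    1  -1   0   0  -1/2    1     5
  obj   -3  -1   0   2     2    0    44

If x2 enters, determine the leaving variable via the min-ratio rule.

Column x2 entries and ratios — x3: (11/2)/1 = 11/2; s_2: -1 ≤ 0, skip.
Smallest ratio is 11/2 in the row of x3, so x3 leaves.

x3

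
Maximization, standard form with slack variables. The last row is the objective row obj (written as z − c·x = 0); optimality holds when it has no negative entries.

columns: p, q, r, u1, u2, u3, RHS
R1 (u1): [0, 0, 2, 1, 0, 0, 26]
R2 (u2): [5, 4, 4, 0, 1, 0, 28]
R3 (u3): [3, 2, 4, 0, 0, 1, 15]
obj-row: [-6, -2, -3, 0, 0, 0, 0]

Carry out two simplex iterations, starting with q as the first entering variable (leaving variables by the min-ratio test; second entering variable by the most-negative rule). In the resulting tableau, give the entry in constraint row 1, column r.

Ratio test on column q — row 1: entry 0 ≤ 0; row 2: 28/4 = 7; row 3: 15/2 = 15/2. Minimum is 7 at row 2 (u2 leaves); pivot element 4.
Divide row 2 by 4; eliminate column q from the other rows.
Second iteration: most negative obj-row entry is -7/2 in column p, so p enters.
Ratio test on column p — row 1: entry 0 ≤ 0; row 2: 7/(5/4) = 28/5; row 3: 1/(1/2) = 2. Minimum is 2 at row 3 (u3 leaves); pivot element 1/2.
Divide row 3 by 1/2; eliminate column p from the other rows.
After both pivots, the entry at constraint row 1, column r is 2.

2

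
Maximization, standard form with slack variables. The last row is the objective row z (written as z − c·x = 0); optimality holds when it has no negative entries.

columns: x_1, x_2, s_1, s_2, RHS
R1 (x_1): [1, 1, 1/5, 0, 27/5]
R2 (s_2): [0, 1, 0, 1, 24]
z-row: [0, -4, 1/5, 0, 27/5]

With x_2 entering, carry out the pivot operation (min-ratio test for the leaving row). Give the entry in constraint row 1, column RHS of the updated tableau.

27/5

Ratio test on column x_2 — row 1: (27/5)/1 = 27/5; row 2: 24/1 = 24. Minimum is 27/5 at row 1 (x_1 leaves); pivot element 1.
Divide row 1 by 1; eliminate column x_2 from the other rows.
In the new row 1, the RHS entry is the old entry divided by the pivot: (27/5)/1 = 27/5.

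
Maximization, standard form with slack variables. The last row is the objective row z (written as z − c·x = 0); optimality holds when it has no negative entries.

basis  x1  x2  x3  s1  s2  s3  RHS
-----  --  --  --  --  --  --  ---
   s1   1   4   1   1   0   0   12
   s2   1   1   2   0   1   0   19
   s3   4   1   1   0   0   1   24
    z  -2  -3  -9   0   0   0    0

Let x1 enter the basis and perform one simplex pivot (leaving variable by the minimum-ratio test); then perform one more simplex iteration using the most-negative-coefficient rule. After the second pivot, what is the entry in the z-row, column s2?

Ratio test on column x1 — row 1: 12/1 = 12; row 2: 19/1 = 19; row 3: 24/4 = 6. Minimum is 6 at row 3 (s3 leaves); pivot element 4.
Divide row 3 by 4; eliminate column x1 from the other rows.
Second iteration: most negative z-row entry is -17/2 in column x3, so x3 enters.
Ratio test on column x3 — row 1: 6/(3/4) = 8; row 2: 13/(7/4) = 52/7; row 3: 6/(1/4) = 24. Minimum is 52/7 at row 2 (s2 leaves); pivot element 7/4.
Divide row 2 by 7/4; eliminate column x3 from the other rows.
After both pivots, the entry at the z-row, column s2 is 34/7.

34/7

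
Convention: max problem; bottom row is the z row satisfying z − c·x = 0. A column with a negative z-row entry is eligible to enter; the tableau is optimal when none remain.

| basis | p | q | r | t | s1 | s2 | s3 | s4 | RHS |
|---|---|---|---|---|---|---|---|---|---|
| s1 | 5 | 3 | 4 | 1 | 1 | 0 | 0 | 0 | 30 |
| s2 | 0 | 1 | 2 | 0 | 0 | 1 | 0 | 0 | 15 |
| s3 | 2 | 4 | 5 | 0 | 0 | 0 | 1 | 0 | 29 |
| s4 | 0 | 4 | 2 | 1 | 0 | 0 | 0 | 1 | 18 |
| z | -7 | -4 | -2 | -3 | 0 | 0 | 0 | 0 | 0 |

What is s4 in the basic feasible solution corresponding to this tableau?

18

s4 is basic (row 4); its value is the RHS of that row, 18.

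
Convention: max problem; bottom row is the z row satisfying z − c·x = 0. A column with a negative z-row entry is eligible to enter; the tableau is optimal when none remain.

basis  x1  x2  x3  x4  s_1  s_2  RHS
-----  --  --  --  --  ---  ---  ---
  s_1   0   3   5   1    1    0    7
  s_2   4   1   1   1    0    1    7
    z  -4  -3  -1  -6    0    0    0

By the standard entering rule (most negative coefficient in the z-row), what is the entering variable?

x4

Negative z-row entries: x1: -4, x2: -3, x3: -1, x4: -6.
The most negative is -6 in column x4, so x4 enters.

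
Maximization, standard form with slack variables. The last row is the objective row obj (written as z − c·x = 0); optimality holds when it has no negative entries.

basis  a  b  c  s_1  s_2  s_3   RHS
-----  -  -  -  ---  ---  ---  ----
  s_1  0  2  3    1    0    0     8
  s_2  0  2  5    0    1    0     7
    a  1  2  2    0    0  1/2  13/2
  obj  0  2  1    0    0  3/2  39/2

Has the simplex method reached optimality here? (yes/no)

yes

Every obj-row coefficient is ≥ 0, so the tableau is optimal.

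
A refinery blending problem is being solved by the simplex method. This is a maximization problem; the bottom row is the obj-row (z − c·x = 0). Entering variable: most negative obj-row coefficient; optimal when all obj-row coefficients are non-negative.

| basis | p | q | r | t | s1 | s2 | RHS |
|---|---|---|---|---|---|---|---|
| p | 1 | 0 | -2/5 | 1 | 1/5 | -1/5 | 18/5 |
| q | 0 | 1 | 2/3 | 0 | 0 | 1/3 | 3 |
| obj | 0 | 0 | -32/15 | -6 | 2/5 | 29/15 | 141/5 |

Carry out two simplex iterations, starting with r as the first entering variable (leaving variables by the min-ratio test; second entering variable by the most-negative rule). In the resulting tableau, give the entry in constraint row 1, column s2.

Ratio test on column r — row 1: entry -2/5 ≤ 0; row 2: 3/(2/3) = 9/2. Minimum is 9/2 at row 2 (q leaves); pivot element 2/3.
Divide row 2 by 2/3; eliminate column r from the other rows.
Second iteration: most negative obj-row entry is -6 in column t, so t enters.
Ratio test on column t — row 1: (27/5)/1 = 27/5; row 2: entry 0 ≤ 0. Minimum is 27/5 at row 1 (p leaves); pivot element 1.
Divide row 1 by 1; eliminate column t from the other rows.
After both pivots, the entry at constraint row 1, column s2 is 0.

0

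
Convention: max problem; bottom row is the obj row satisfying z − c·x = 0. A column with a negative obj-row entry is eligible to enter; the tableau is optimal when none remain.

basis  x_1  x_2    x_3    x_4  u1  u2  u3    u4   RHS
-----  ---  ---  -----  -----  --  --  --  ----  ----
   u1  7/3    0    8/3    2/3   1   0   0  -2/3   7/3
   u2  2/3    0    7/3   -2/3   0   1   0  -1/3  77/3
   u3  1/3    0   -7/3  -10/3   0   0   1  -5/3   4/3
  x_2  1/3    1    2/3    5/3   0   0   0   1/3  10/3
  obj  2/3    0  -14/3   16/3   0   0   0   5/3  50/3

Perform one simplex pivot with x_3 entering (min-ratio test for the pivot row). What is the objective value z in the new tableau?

83/4

Ratio test on column x_3 — row 1: (7/3)/(8/3) = 7/8; row 2: (77/3)/(7/3) = 11; row 3: entry -7/3 ≤ 0; row 4: (10/3)/(2/3) = 5. Minimum is 7/8 at row 1 (u1 leaves); pivot element 8/3.
Pivot on row 1; the obj-row RHS becomes 50/3 − (-14/3)·(7/8) = 83/4.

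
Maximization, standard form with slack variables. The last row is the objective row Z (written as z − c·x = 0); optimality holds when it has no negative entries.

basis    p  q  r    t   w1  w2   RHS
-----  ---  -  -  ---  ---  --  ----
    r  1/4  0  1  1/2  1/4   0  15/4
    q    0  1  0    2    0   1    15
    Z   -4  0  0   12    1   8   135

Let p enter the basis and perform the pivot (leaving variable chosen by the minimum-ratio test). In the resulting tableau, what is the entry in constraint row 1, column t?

Ratio test on column p — row 1: (15/4)/(1/4) = 15; row 2: entry 0 ≤ 0. Minimum is 15 at row 1 (r leaves); pivot element 1/4.
Divide row 1 by 1/4; eliminate column p from the other rows.
In the new row 1, the t entry is the old entry divided by the pivot: (1/2)/(1/4) = 2.

2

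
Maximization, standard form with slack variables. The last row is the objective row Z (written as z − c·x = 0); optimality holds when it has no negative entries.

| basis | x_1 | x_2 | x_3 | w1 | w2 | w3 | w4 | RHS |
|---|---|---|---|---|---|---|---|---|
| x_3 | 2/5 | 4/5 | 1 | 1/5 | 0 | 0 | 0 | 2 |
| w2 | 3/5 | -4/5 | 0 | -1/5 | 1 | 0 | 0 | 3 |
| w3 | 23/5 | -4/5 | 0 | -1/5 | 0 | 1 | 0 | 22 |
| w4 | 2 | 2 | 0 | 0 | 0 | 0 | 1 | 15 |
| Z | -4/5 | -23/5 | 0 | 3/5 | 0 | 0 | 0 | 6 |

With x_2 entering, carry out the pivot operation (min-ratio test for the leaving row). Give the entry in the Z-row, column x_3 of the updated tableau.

23/4

Ratio test on column x_2 — row 1: 2/(4/5) = 5/2; row 2: entry -4/5 ≤ 0; row 3: entry -4/5 ≤ 0; row 4: 15/2 = 15/2. Minimum is 5/2 at row 1 (x_3 leaves); pivot element 4/5.
Divide row 1 by 4/5; eliminate column x_2 from the other rows.
Z-row update in column x_3: 0 − (-23/5)·(5/4) = 23/4.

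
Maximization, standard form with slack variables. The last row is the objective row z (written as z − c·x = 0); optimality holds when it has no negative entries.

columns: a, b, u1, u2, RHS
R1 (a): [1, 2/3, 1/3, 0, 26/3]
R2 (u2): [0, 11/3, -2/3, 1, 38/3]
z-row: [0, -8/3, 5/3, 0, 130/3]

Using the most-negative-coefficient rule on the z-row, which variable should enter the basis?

Negative z-row entries: b: -8/3.
The most negative is -8/3 in column b, so b enters.

b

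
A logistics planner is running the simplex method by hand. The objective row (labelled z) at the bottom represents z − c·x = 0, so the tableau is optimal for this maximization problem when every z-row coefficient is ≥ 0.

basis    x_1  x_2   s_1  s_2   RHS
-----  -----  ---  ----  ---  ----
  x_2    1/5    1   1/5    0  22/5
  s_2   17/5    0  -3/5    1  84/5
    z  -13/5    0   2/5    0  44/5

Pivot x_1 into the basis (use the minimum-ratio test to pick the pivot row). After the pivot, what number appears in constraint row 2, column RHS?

Ratio test on column x_1 — row 1: (22/5)/(1/5) = 22; row 2: (84/5)/(17/5) = 84/17. Minimum is 84/17 at row 2 (s_2 leaves); pivot element 17/5.
Divide row 2 by 17/5; eliminate column x_1 from the other rows.
In the new row 2, the RHS entry is the old entry divided by the pivot: (84/5)/(17/5) = 84/17.

84/17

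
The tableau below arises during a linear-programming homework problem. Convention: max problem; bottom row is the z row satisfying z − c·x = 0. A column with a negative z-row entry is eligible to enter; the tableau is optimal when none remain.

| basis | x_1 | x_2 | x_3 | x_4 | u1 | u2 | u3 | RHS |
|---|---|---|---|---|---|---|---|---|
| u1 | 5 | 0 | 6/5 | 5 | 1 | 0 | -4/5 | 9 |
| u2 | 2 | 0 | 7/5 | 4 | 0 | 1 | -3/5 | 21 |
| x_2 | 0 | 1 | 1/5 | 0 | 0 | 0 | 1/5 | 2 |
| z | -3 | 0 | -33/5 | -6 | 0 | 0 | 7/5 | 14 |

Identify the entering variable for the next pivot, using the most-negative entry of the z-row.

x_3

Negative z-row entries: x_1: -3, x_3: -33/5, x_4: -6.
The most negative is -33/5 in column x_3, so x_3 enters.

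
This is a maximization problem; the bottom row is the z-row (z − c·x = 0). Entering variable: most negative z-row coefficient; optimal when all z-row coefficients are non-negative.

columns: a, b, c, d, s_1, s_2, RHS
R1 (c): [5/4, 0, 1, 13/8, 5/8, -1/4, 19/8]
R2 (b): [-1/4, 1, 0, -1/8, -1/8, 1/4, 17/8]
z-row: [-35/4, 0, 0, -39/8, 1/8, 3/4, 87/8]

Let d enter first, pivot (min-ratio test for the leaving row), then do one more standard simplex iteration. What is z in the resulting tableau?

Ratio test on column d — row 1: (19/8)/(13/8) = 19/13; row 2: entry -1/8 ≤ 0. Minimum is 19/13 at row 1 (c leaves); pivot element 13/8.
Pivot on row 1; the z-row RHS becomes 87/8 − (-39/8)·(19/13) = 18.
Next entering variable (most negative z-row entry -5): a.
Ratio test on column a — row 1: (19/13)/(10/13) = 19/10; row 2: entry -2/13 ≤ 0. Minimum is 19/10 at row 1 (d leaves); pivot element 10/13.
After the second pivot the z-row RHS is 18 − (-5)·(19/10) = 55/2.

55/2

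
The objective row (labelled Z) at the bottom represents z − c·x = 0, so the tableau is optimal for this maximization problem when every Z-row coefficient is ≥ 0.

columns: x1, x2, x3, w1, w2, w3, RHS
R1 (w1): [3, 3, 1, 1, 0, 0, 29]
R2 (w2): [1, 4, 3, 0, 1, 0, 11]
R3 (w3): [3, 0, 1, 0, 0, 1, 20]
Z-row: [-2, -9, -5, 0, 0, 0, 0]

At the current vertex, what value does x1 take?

0

x1 is not in the basis, so in the current basic feasible solution x1 = 0.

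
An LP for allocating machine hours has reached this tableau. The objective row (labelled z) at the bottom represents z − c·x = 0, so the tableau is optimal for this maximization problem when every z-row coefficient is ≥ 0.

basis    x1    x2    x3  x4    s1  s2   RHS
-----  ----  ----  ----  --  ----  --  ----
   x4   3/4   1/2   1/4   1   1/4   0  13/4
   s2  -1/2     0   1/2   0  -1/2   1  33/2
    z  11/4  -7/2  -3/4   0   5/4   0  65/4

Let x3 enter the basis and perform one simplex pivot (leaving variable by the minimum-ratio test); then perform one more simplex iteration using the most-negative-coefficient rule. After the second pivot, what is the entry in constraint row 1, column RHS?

13/2

Ratio test on column x3 — row 1: (13/4)/(1/4) = 13; row 2: (33/2)/(1/2) = 33. Minimum is 13 at row 1 (x4 leaves); pivot element 1/4.
Divide row 1 by 1/4; eliminate column x3 from the other rows.
Second iteration: most negative z-row entry is -2 in column x2, so x2 enters.
Ratio test on column x2 — row 1: 13/2 = 13/2; row 2: entry -1 ≤ 0. Minimum is 13/2 at row 1 (x3 leaves); pivot element 2.
Divide row 1 by 2; eliminate column x2 from the other rows.
After both pivots, the entry at constraint row 1, column RHS is 13/2.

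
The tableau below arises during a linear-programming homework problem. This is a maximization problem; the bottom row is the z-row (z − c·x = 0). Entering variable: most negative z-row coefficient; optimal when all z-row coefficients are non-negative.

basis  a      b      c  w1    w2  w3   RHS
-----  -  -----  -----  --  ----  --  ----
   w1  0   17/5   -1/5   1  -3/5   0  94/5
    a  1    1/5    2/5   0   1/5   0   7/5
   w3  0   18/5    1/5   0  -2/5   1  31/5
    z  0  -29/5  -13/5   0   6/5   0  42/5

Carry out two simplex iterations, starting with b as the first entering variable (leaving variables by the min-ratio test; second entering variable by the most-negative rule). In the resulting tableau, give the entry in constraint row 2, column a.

Ratio test on column b — row 1: (94/5)/(17/5) = 94/17; row 2: (7/5)/(1/5) = 7; row 3: (31/5)/(18/5) = 31/18. Minimum is 31/18 at row 3 (w3 leaves); pivot element 18/5.
Divide row 3 by 18/5; eliminate column b from the other rows.
Second iteration: most negative z-row entry is -41/18 in column c, so c enters.
Ratio test on column c — row 1: entry -7/18 ≤ 0; row 2: (19/18)/(7/18) = 19/7; row 3: (31/18)/(1/18) = 31. Minimum is 19/7 at row 2 (a leaves); pivot element 7/18.
Divide row 2 by 7/18; eliminate column c from the other rows.
After both pivots, the entry at constraint row 2, column a is 18/7.

18/7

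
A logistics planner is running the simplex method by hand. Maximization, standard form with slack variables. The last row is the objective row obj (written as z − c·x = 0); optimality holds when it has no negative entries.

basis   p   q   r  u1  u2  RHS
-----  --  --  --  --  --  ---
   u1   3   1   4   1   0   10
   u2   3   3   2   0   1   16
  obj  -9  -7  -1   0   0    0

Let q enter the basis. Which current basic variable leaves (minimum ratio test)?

u2

Column q entries and ratios — u1: 10/1 = 10; u2: 16/3 = 16/3.
Smallest ratio is 16/3 in the row of u2, so u2 leaves.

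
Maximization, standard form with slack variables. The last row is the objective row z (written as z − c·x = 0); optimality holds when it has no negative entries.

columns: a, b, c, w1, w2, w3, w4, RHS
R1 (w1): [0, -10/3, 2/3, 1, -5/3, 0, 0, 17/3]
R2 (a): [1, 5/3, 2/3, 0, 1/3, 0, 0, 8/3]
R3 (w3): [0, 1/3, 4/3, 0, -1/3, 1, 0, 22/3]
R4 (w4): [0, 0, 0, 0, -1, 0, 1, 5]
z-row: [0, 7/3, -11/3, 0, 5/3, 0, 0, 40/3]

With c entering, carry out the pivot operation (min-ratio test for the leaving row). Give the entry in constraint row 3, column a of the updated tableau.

-2

Ratio test on column c — row 1: (17/3)/(2/3) = 17/2; row 2: (8/3)/(2/3) = 4; row 3: (22/3)/(4/3) = 11/2; row 4: entry 0 ≤ 0. Minimum is 4 at row 2 (a leaves); pivot element 2/3.
Divide row 2 by 2/3; eliminate column c from the other rows.
Row 3 update in column a: 0 − (4/3)·(3/2) = -2.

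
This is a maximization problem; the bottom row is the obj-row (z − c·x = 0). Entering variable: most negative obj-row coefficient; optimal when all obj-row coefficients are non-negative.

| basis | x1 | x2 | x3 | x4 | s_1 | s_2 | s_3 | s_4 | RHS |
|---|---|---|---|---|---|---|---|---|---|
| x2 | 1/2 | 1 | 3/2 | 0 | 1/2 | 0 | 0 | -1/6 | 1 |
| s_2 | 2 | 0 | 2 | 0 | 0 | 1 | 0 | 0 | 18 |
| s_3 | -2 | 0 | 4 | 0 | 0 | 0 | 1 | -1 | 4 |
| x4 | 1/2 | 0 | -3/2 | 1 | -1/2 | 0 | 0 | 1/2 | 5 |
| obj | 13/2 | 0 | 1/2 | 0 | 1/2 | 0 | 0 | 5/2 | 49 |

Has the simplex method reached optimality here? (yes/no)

yes

Every obj-row coefficient is ≥ 0, so the tableau is optimal.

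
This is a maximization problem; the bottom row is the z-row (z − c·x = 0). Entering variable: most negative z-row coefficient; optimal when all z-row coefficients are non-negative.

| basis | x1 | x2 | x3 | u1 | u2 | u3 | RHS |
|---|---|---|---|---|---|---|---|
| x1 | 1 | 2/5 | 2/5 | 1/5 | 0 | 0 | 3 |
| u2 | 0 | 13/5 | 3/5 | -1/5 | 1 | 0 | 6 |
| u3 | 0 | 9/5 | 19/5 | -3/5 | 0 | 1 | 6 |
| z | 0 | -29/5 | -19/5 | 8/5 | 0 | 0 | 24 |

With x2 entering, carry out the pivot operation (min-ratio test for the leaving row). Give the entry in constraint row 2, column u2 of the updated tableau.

5/13

Ratio test on column x2 — row 1: 3/(2/5) = 15/2; row 2: 6/(13/5) = 30/13; row 3: 6/(9/5) = 10/3. Minimum is 30/13 at row 2 (u2 leaves); pivot element 13/5.
Divide row 2 by 13/5; eliminate column x2 from the other rows.
In the new row 2, the u2 entry is the old entry divided by the pivot: 1/(13/5) = 5/13.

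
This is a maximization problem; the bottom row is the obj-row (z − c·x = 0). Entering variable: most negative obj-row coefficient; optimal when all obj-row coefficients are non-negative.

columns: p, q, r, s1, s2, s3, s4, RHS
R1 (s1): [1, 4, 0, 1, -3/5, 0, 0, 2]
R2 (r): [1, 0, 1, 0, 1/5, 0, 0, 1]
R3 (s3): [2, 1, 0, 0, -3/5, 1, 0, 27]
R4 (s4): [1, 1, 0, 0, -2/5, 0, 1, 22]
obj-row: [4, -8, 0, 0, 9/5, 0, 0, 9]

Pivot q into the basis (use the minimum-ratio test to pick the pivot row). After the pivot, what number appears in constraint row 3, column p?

Ratio test on column q — row 1: 2/4 = 1/2; row 2: entry 0 ≤ 0; row 3: 27/1 = 27; row 4: 22/1 = 22. Minimum is 1/2 at row 1 (s1 leaves); pivot element 4.
Divide row 1 by 4; eliminate column q from the other rows.
Row 3 update in column p: 2 − 1·(1/4) = 7/4.

7/4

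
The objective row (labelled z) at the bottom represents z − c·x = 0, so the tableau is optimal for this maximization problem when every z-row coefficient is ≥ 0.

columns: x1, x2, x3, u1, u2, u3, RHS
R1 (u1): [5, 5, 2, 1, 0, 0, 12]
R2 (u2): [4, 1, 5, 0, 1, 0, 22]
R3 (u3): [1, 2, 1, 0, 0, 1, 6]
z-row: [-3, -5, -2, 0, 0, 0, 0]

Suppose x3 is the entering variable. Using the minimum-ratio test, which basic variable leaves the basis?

Column x3 entries and ratios — u1: 12/2 = 6; u2: 22/5 = 22/5; u3: 6/1 = 6.
Smallest ratio is 22/5 in the row of u2, so u2 leaves.

u2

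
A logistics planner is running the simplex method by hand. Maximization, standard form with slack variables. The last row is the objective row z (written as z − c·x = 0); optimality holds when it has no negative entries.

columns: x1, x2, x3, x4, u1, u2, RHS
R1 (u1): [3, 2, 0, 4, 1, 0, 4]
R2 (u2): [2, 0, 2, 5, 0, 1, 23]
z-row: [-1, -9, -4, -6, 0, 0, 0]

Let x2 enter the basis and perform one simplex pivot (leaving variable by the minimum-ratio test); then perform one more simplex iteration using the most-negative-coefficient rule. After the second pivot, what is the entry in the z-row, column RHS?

64

Ratio test on column x2 — row 1: 4/2 = 2; row 2: entry 0 ≤ 0. Minimum is 2 at row 1 (u1 leaves); pivot element 2.
Divide row 1 by 2; eliminate column x2 from the other rows.
Second iteration: most negative z-row entry is -4 in column x3, so x3 enters.
Ratio test on column x3 — row 1: entry 0 ≤ 0; row 2: 23/2 = 23/2. Minimum is 23/2 at row 2 (u2 leaves); pivot element 2.
Divide row 2 by 2; eliminate column x3 from the other rows.
After both pivots, the entry at the z-row, column RHS is 64.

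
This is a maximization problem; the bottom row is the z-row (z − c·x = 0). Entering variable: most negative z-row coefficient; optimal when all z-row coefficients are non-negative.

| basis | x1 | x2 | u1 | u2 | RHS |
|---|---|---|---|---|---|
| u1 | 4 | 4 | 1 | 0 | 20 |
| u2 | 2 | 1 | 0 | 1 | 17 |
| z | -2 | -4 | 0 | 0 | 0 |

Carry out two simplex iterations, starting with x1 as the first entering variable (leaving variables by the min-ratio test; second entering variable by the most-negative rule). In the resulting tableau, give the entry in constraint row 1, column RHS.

Ratio test on column x1 — row 1: 20/4 = 5; row 2: 17/2 = 17/2. Minimum is 5 at row 1 (u1 leaves); pivot element 4.
Divide row 1 by 4; eliminate column x1 from the other rows.
Second iteration: most negative z-row entry is -2 in column x2, so x2 enters.
Ratio test on column x2 — row 1: 5/1 = 5; row 2: entry -1 ≤ 0. Minimum is 5 at row 1 (x1 leaves); pivot element 1.
Divide row 1 by 1; eliminate column x2 from the other rows.
After both pivots, the entry at constraint row 1, column RHS is 5.

5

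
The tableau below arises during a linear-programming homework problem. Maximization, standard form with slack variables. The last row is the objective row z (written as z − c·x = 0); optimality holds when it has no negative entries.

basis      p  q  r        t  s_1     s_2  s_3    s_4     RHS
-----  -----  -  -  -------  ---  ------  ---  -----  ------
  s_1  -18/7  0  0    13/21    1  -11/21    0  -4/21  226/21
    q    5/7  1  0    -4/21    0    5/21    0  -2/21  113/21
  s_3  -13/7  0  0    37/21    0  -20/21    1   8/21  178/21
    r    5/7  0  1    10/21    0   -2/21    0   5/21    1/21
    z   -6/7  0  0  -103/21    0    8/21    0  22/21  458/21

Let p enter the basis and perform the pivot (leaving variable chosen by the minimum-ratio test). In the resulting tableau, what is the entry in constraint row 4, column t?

2/3

Ratio test on column p — row 1: entry -18/7 ≤ 0; row 2: (113/21)/(5/7) = 113/15; row 3: entry -13/7 ≤ 0; row 4: (1/21)/(5/7) = 1/15. Minimum is 1/15 at row 4 (r leaves); pivot element 5/7.
Divide row 4 by 5/7; eliminate column p from the other rows.
In the new row 4, the t entry is the old entry divided by the pivot: (10/21)/(5/7) = 2/3.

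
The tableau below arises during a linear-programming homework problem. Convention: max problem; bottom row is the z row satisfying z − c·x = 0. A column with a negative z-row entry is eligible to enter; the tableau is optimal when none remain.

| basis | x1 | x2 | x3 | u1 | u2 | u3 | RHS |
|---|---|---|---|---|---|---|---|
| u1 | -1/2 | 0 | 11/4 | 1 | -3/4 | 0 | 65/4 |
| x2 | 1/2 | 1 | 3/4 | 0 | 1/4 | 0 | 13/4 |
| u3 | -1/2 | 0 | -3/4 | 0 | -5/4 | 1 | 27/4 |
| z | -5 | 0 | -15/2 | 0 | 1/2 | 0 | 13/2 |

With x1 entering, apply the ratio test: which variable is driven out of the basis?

Column x1 entries and ratios — u1: -1/2 ≤ 0, skip; x2: (13/4)/(1/2) = 13/2; u3: -1/2 ≤ 0, skip.
Smallest ratio is 13/2 in the row of x2, so x2 leaves.

x2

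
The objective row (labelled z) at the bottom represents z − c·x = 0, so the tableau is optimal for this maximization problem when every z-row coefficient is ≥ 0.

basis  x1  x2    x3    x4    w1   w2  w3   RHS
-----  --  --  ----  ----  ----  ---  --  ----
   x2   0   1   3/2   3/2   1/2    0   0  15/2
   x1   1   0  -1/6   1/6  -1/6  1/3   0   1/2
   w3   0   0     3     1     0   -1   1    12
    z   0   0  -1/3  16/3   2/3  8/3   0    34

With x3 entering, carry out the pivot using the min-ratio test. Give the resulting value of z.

106/3

Ratio test on column x3 — row 1: (15/2)/(3/2) = 5; row 2: entry -1/6 ≤ 0; row 3: 12/3 = 4. Minimum is 4 at row 3 (w3 leaves); pivot element 3.
Pivot on row 3; the z-row RHS becomes 34 − (-1/3)·4 = 106/3.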